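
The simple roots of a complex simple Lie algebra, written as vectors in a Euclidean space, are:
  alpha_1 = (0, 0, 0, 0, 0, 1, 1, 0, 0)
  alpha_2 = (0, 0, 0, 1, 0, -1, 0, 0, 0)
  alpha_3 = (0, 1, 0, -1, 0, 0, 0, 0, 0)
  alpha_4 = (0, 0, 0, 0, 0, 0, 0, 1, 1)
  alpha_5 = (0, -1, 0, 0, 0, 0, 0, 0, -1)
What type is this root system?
Compute the Cartan integers a_ij = 2(alpha_i, alpha_j)/(alpha_j, alpha_j); the resulting 5x5 Cartan matrix is
[[2, -1, 0, 0, 0], [-1, 2, -1, 0, 0], [0, -1, 2, 0, -1], [0, 0, 0, 2, -1], [0, 0, -1, -1, 2]].
All simple roots have the same length, so the diagram is simply laced. The associated Dynkin diagram is a chain of 5 nodes with single edges (A_5), so the type is A_5 (the algebra sl(6)).

A_5 (sl(6))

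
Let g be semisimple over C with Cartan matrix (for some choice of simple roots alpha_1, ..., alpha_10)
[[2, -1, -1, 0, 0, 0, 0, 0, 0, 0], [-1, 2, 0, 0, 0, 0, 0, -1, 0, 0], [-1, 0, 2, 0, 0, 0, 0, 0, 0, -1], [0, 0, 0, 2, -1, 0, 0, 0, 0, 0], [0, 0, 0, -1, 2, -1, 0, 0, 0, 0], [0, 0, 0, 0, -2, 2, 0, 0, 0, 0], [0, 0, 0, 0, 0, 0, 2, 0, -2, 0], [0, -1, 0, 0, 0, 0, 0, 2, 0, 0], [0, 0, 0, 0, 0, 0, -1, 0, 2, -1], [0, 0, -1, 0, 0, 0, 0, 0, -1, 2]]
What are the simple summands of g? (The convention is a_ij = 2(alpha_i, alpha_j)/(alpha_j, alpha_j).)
C_3 ⊕ C_7

The diagram associated to this matrix has two connected components: the simple roots {alpha_4, alpha_5, alpha_6} form a chain of 3 nodes with a double edge at one end; the terminal node there is the unique long simple root (C_3), and {alpha_1, alpha_2, alpha_3, alpha_7, alpha_8, alpha_9, alpha_10} form a chain of 7 nodes with a double edge at one end; the terminal node there is the unique long simple root (C_7). A semisimple Lie algebra decomposes uniquely as the direct sum of simple ideals, one per connected component of its Dynkin diagram, so g ≅ C_3 ⊕ C_7 (dimension 21 + 105 = 126).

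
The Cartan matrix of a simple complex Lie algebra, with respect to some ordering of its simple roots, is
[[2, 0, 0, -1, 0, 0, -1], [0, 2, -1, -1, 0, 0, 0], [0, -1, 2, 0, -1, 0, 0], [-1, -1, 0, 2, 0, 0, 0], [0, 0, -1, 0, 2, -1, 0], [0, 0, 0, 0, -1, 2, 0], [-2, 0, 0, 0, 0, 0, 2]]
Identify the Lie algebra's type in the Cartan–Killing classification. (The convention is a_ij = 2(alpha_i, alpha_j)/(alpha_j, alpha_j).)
C_7

The matrix has rank 7 with 2's on the diagonal. Reading the off-diagonal entries as Dynkin edges (a single edge where a_ij = a_ji = -1; a double or triple edge where a_ij * a_ji = 2 or 3), the diagram is a chain of 7 nodes with a double edge at one end; the terminal node there is the unique long simple root (C_7). One simple-root ordering that puts it in standard form is (alpha_6, alpha_5, alpha_3, alpha_2, alpha_4, alpha_1, alpha_7). So the algebra is type C_7, i.e. sp(14).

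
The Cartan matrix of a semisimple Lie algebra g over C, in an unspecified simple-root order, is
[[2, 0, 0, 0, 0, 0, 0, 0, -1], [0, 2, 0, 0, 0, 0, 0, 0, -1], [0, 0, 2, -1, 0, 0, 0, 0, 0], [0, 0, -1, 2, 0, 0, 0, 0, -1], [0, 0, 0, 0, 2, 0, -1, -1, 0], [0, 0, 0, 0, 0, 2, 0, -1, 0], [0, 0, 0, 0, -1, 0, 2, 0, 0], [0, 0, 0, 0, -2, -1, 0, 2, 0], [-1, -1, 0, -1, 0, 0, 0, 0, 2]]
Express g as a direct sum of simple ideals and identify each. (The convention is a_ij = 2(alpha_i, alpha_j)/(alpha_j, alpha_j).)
type D_5 ⊕ type F_4

The diagram associated to this matrix has two connected components: the simple roots {alpha_1, alpha_2, alpha_3, alpha_4, alpha_9} form a chain of 3 nodes with a fork of two nodes at one end (D_5), and {alpha_5, alpha_6, alpha_7, alpha_8} form a chain of 4 nodes with a double edge between the middle two (F_4). A semisimple Lie algebra decomposes uniquely as the direct sum of simple ideals, one per connected component of its Dynkin diagram, so g ≅ D_5 ⊕ F_4 (dimension 45 + 52 = 97).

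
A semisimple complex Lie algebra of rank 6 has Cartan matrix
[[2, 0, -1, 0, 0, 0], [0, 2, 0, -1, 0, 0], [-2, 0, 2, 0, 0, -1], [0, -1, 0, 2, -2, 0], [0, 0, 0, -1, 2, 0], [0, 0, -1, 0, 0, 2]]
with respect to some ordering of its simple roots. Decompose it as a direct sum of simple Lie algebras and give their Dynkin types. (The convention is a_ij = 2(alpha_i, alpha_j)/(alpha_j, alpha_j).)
The diagram associated to this matrix has two connected components: the simple roots {alpha_1, alpha_3, alpha_6} form a chain of 3 nodes with a double edge at one end; the terminal node there is the unique short simple root (B_3), and {alpha_2, alpha_4, alpha_5} form a chain of 3 nodes with a double edge at one end; the terminal node there is the unique short simple root (B_3). A semisimple Lie algebra decomposes uniquely as the direct sum of simple ideals, one per connected component of its Dynkin diagram, so g ≅ B_3 ⊕ B_3 (dimension 21 + 21 = 42).

B3 ⊕ B3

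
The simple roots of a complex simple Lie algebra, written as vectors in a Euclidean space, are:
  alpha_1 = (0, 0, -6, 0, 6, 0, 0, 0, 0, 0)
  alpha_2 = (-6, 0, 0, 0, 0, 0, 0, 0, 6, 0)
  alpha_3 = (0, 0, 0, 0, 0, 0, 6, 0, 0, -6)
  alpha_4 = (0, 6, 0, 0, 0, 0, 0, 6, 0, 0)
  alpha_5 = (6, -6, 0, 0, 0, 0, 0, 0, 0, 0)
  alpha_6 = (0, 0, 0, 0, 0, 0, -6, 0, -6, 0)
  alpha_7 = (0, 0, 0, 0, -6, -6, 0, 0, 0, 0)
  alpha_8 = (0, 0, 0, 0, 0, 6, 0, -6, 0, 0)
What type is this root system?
A_8 (sl(9))

Compute the Cartan integers a_ij = 2(alpha_i, alpha_j)/(alpha_j, alpha_j); the resulting 8x8 Cartan matrix is
[[2, 0, 0, 0, 0, 0, -1, 0], [0, 2, 0, 0, -1, -1, 0, 0], [0, 0, 2, 0, 0, -1, 0, 0], [0, 0, 0, 2, -1, 0, 0, -1], [0, -1, 0, -1, 2, 0, 0, 0], [0, -1, -1, 0, 0, 2, 0, 0], [-1, 0, 0, 0, 0, 0, 2, -1], [0, 0, 0, -1, 0, 0, -1, 2]].
All simple roots have the same length, so the diagram is simply laced. The associated Dynkin diagram is a chain of 8 nodes with single edges (A_8), so the type is A_8 (the algebra sl(9)).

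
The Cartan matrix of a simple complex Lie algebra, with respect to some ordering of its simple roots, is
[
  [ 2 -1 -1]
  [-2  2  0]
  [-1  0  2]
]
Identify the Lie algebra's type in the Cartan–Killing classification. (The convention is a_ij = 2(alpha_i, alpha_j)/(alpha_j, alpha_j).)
The matrix has rank 3 with 2's on the diagonal. Reading the off-diagonal entries as Dynkin edges (a single edge where a_ij = a_ji = -1; a double or triple edge where a_ij * a_ji = 2 or 3), the diagram is a chain of 3 nodes with a double edge at one end; the terminal node there is the unique long simple root (C_3). One simple-root ordering that puts it in standard form is (alpha_3, alpha_1, alpha_2). So the algebra is type C_3, i.e. sp(6).

C_3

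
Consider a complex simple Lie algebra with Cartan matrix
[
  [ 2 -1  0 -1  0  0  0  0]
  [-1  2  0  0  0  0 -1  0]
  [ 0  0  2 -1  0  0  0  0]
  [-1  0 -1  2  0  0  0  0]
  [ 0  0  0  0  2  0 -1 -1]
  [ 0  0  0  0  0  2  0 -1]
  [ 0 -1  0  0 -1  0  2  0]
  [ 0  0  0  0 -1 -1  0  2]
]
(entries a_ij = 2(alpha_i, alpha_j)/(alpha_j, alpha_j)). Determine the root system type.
The matrix has rank 8 with 2's on the diagonal. Reading the off-diagonal entries as Dynkin edges (a single edge where a_ij = a_ji = -1; a double or triple edge where a_ij * a_ji = 2 or 3), the diagram is a chain of 8 nodes with single edges (A_8). One simple-root ordering that puts it in standard form is (alpha_3, alpha_4, alpha_1, alpha_2, alpha_7, alpha_5, alpha_8, alpha_6). So the algebra is type A_8, i.e. sl(9).

type A_8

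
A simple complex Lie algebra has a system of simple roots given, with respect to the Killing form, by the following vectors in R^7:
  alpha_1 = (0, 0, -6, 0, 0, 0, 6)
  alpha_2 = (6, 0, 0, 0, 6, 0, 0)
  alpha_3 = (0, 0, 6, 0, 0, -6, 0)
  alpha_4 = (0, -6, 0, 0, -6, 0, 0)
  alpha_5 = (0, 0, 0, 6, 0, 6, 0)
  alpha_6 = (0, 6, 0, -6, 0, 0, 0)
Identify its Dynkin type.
Compute the Cartan integers a_ij = 2(alpha_i, alpha_j)/(alpha_j, alpha_j); the resulting 6x6 Cartan matrix is
[[2, 0, -1, 0, 0, 0], [0, 2, 0, -1, 0, 0], [-1, 0, 2, 0, -1, 0], [0, -1, 0, 2, 0, -1], [0, 0, -1, 0, 2, -1], [0, 0, 0, -1, -1, 2]].
All simple roots have the same length, so the diagram is simply laced. The associated Dynkin diagram is a chain of 6 nodes with single edges (A_6), so the type is A_6 (the algebra sl(7)).

type A_6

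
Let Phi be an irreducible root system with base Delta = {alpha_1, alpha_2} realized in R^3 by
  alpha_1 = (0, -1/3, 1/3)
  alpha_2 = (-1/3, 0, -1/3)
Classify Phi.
type A_2

Compute the Cartan integers a_ij = 2(alpha_i, alpha_j)/(alpha_j, alpha_j); the resulting 2x2 Cartan matrix is
[[2, -1], [-1, 2]].
All simple roots have the same length, so the diagram is simply laced. The associated Dynkin diagram is a chain of 2 nodes with single edges (A_2), so the type is A_2 (the algebra sl(3)).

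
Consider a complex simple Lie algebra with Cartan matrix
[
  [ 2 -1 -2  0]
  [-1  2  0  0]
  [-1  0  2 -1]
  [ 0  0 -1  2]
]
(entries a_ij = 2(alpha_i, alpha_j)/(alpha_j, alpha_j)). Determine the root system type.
The matrix has rank 4 with 2's on the diagonal. Reading the off-diagonal entries as Dynkin edges (a single edge where a_ij = a_ji = -1; a double or triple edge where a_ij * a_ji = 2 or 3), the diagram is a chain of 4 nodes with a double edge between the middle two (F_4). One simple-root ordering that puts it in standard form is (alpha_2, alpha_1, alpha_3, alpha_4). So the algebra is type F_4.

F_4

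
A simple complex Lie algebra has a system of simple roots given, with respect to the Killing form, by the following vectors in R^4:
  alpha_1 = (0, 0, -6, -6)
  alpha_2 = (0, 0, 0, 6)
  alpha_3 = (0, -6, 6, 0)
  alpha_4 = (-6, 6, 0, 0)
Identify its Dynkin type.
B4

Compute the Cartan integers a_ij = 2(alpha_i, alpha_j)/(alpha_j, alpha_j); the resulting 4x4 Cartan matrix is
[[2, -2, -1, 0], [-1, 2, 0, 0], [-1, 0, 2, -1], [0, 0, -1, 2]].
The roots have two lengths (squared-length ratio 2:1); the short ones are alpha_{2}. The associated Dynkin diagram is a chain of 4 nodes with a double edge at one end; the terminal node there is the unique short simple root (B_4), so the type is B_4 (the algebra so(9)).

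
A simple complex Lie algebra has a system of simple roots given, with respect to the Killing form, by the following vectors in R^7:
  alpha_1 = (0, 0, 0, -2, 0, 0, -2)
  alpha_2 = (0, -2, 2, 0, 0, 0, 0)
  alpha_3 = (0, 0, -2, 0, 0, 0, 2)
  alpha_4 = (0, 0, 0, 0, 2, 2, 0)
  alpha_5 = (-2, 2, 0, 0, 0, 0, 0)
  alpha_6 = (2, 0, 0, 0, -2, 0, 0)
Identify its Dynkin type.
A_6

Compute the Cartan integers a_ij = 2(alpha_i, alpha_j)/(alpha_j, alpha_j); the resulting 6x6 Cartan matrix is
[[2, 0, -1, 0, 0, 0], [0, 2, -1, 0, -1, 0], [-1, -1, 2, 0, 0, 0], [0, 0, 0, 2, 0, -1], [0, -1, 0, 0, 2, -1], [0, 0, 0, -1, -1, 2]].
All simple roots have the same length, so the diagram is simply laced. The associated Dynkin diagram is a chain of 6 nodes with single edges (A_6), so the type is A_6 (the algebra sl(7)).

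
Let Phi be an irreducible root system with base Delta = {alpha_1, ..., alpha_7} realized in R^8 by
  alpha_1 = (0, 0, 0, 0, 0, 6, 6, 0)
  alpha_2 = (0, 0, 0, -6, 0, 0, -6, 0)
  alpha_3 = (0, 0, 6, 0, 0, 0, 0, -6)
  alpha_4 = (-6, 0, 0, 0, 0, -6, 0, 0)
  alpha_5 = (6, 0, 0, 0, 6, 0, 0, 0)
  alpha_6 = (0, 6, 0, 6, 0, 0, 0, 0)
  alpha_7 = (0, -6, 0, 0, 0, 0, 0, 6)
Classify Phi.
A_7 (sl(8))

Compute the Cartan integers a_ij = 2(alpha_i, alpha_j)/(alpha_j, alpha_j); the resulting 7x7 Cartan matrix is
[[2, -1, 0, -1, 0, 0, 0], [-1, 2, 0, 0, 0, -1, 0], [0, 0, 2, 0, 0, 0, -1], [-1, 0, 0, 2, -1, 0, 0], [0, 0, 0, -1, 2, 0, 0], [0, -1, 0, 0, 0, 2, -1], [0, 0, -1, 0, 0, -1, 2]].
All simple roots have the same length, so the diagram is simply laced. The associated Dynkin diagram is a chain of 7 nodes with single edges (A_7), so the type is A_7 (the algebra sl(8)).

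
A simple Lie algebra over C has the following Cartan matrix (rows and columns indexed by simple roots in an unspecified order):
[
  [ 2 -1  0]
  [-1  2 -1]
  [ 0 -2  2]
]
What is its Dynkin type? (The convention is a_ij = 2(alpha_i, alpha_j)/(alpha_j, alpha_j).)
The matrix has rank 3 with 2's on the diagonal. Reading the off-diagonal entries as Dynkin edges (a single edge where a_ij = a_ji = -1; a double or triple edge where a_ij * a_ji = 2 or 3), the diagram is a chain of 3 nodes with a double edge at one end; the terminal node there is the unique long simple root (C_3). One simple-root ordering that puts it in standard form is (alpha_1, alpha_2, alpha_3). So the algebra is type C_3, i.e. sp(6).

type C_3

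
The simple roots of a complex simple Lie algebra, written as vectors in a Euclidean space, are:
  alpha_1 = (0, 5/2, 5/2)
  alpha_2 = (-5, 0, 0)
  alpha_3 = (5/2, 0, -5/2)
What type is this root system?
Compute the Cartan integers a_ij = 2(alpha_i, alpha_j)/(alpha_j, alpha_j); the resulting 3x3 Cartan matrix is
[[2, 0, -1], [0, 2, -2], [-1, -1, 2]].
The roots have two lengths (squared-length ratio 2:1); the short ones are alpha_{1,3}. The associated Dynkin diagram is a chain of 3 nodes with a double edge at one end; the terminal node there is the unique long simple root (C_3), so the type is C_3 (the algebra sp(6)).

C_3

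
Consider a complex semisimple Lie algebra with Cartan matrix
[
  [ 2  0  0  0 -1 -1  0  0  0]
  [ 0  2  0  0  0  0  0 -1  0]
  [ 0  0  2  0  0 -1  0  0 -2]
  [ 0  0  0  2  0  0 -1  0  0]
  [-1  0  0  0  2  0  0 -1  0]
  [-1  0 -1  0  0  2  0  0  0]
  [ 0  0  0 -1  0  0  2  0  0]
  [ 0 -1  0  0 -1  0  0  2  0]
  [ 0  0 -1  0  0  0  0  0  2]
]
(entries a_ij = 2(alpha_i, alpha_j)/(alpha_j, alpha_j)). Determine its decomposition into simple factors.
A_2 + B_7

The diagram associated to this matrix has two connected components: the simple roots {alpha_4, alpha_7} form a chain of 2 nodes with single edges (A_2), and {alpha_1, alpha_2, alpha_3, alpha_5, alpha_6, alpha_8, alpha_9} form a chain of 7 nodes with a double edge at one end; the terminal node there is the unique short simple root (B_7). A semisimple Lie algebra decomposes uniquely as the direct sum of simple ideals, one per connected component of its Dynkin diagram, so g ≅ A_2 ⊕ B_7 (dimension 8 + 105 = 113).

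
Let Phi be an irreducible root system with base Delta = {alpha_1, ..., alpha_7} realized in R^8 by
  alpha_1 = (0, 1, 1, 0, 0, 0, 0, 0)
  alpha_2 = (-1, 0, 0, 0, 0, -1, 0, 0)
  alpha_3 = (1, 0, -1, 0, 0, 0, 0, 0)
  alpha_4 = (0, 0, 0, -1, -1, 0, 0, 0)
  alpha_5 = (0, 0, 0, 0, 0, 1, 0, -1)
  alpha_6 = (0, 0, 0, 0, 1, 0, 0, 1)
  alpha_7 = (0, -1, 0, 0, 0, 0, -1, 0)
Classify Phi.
Compute the Cartan integers a_ij = 2(alpha_i, alpha_j)/(alpha_j, alpha_j); the resulting 7x7 Cartan matrix is
[[2, 0, -1, 0, 0, 0, -1], [0, 2, -1, 0, -1, 0, 0], [-1, -1, 2, 0, 0, 0, 0], [0, 0, 0, 2, 0, -1, 0], [0, -1, 0, 0, 2, -1, 0], [0, 0, 0, -1, -1, 2, 0], [-1, 0, 0, 0, 0, 0, 2]].
All simple roots have the same length, so the diagram is simply laced. The associated Dynkin diagram is a chain of 7 nodes with single edges (A_7), so the type is A_7 (the algebra sl(8)).

A7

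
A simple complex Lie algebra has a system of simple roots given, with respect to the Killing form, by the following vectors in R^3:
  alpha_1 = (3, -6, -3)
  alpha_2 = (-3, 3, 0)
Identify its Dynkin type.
Compute the Cartan integers a_ij = 2(alpha_i, alpha_j)/(alpha_j, alpha_j); the resulting 2x2 Cartan matrix is
[[2, -3], [-1, 2]].
The roots have two lengths (squared-length ratio 3:1); the short ones are alpha_{2}. The associated Dynkin diagram is two nodes joined by a triple edge (G_2), so the type is G_2.

G2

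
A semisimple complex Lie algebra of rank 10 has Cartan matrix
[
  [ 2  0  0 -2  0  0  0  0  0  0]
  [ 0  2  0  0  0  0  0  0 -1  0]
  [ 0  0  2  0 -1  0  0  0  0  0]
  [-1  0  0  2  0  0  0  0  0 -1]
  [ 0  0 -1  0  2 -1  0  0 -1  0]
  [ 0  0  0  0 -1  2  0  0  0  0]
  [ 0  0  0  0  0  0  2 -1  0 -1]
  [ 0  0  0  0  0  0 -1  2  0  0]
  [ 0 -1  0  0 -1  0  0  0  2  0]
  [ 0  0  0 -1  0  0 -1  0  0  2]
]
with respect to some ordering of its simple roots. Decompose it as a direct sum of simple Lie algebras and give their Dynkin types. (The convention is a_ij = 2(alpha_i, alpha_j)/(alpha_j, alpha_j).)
The diagram associated to this matrix has two connected components: the simple roots {alpha_1, alpha_4, alpha_7, alpha_8, alpha_10} form a chain of 5 nodes with a double edge at one end; the terminal node there is the unique long simple root (C_5), and {alpha_2, alpha_3, alpha_5, alpha_6, alpha_9} form a chain of 3 nodes with a fork of two nodes at one end (D_5). A semisimple Lie algebra decomposes uniquely as the direct sum of simple ideals, one per connected component of its Dynkin diagram, so g ≅ C_5 ⊕ D_5 (dimension 55 + 45 = 100).

C_5 (sp(10)) ⊕ D_5 (so(10))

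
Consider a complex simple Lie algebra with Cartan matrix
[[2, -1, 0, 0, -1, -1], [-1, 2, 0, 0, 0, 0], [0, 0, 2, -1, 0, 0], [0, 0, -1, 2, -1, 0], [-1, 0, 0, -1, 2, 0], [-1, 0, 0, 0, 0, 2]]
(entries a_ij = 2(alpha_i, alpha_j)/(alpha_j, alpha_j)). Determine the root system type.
The matrix has rank 6 with 2's on the diagonal. Reading the off-diagonal entries as Dynkin edges (a single edge where a_ij = a_ji = -1; a double or triple edge where a_ij * a_ji = 2 or 3), the diagram is a chain of 4 nodes with a fork of two nodes at one end (D_6). One simple-root ordering that puts it in standard form is (alpha_3, alpha_4, alpha_5, alpha_1, alpha_2, alpha_6). So the algebra is type D_6, i.e. so(12).

D_6 (so(12))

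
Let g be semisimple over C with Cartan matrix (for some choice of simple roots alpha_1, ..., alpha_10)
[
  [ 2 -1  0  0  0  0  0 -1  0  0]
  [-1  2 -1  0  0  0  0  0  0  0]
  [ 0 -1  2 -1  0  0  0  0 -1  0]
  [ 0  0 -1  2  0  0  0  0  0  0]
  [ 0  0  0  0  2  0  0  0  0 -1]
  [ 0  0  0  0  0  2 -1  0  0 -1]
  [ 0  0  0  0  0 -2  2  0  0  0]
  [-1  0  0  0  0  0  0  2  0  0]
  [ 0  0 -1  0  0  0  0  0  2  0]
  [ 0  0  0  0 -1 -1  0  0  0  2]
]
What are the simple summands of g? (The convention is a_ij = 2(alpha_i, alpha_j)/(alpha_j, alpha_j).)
The diagram associated to this matrix has two connected components: the simple roots {alpha_5, alpha_6, alpha_7, alpha_10} form a chain of 4 nodes with a double edge at one end; the terminal node there is the unique long simple root (C_4), and {alpha_1, alpha_2, alpha_3, alpha_4, alpha_8, alpha_9} form a chain of 4 nodes with a fork of two nodes at one end (D_6). A semisimple Lie algebra decomposes uniquely as the direct sum of simple ideals, one per connected component of its Dynkin diagram, so g ≅ C_4 ⊕ D_6 (dimension 36 + 66 = 102).

C_4 (sp(8)) ⊕ D_6 (so(12))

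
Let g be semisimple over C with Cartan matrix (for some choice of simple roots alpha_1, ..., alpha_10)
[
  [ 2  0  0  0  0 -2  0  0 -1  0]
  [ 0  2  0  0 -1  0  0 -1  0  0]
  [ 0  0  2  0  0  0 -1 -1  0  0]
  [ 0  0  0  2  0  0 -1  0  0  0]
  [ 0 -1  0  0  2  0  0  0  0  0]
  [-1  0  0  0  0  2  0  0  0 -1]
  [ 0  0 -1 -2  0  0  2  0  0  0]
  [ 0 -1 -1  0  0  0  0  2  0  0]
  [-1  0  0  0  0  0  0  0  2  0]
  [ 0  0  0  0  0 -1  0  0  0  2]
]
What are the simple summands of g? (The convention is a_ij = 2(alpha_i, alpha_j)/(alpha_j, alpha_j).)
type B_6 + type F_4

The diagram associated to this matrix has two connected components: the simple roots {alpha_2, alpha_3, alpha_4, alpha_5, alpha_7, alpha_8} form a chain of 6 nodes with a double edge at one end; the terminal node there is the unique short simple root (B_6), and {alpha_1, alpha_6, alpha_9, alpha_10} form a chain of 4 nodes with a double edge between the middle two (F_4). A semisimple Lie algebra decomposes uniquely as the direct sum of simple ideals, one per connected component of its Dynkin diagram, so g ≅ B_6 ⊕ F_4 (dimension 78 + 52 = 130).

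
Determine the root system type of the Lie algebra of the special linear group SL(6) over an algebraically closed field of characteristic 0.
This is sl(6), which has dimension 6^2 - 1 = 35 and rank 6 - 1 = 5 (a Cartan subalgebra is the diagonal traceless matrices). In the classification of classical Lie algebras, the special linear algebra sl(n+1) has type A_n; here n = 5, so the Dynkin diagram is a chain of 5 nodes with single edges (A_5). Hence the type is A_5.

type A_5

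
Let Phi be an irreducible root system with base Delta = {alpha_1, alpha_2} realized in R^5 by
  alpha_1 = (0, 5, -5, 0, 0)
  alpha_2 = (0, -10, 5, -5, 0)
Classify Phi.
G_2

Compute the Cartan integers a_ij = 2(alpha_i, alpha_j)/(alpha_j, alpha_j); the resulting 2x2 Cartan matrix is
[[2, -1], [-3, 2]].
The roots have two lengths (squared-length ratio 3:1); the short ones are alpha_{1}. The associated Dynkin diagram is two nodes joined by a triple edge (G_2), so the type is G_2.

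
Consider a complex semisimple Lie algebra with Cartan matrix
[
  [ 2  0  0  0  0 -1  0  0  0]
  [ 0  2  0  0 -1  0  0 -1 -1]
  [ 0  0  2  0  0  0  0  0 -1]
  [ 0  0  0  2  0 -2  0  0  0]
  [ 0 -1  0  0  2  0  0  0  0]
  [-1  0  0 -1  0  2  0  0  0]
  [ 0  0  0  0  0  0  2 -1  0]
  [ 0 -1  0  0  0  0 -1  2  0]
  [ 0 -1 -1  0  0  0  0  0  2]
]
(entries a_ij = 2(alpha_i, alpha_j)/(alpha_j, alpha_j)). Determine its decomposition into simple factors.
The diagram associated to this matrix has two connected components: the simple roots {alpha_1, alpha_4, alpha_6} form a chain of 3 nodes with a double edge at one end; the terminal node there is the unique long simple root (C_3), and {alpha_2, alpha_3, alpha_5, alpha_7, alpha_8, alpha_9} form a chain of 5 nodes with one extra node attached to the third node from one end (E_6). A semisimple Lie algebra decomposes uniquely as the direct sum of simple ideals, one per connected component of its Dynkin diagram, so g ≅ C_3 ⊕ E_6 (dimension 21 + 78 = 99).

C3 ⊕ E6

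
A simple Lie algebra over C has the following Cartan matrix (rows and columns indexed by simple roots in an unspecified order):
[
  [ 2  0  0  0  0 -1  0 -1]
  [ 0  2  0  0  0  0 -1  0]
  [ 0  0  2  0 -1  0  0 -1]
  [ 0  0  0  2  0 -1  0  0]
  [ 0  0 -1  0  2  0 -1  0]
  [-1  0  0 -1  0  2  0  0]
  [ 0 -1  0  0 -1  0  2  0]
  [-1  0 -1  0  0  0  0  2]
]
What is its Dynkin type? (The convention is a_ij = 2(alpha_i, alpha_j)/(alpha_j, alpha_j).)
type A_8

The matrix has rank 8 with 2's on the diagonal. Reading the off-diagonal entries as Dynkin edges (a single edge where a_ij = a_ji = -1; a double or triple edge where a_ij * a_ji = 2 or 3), the diagram is a chain of 8 nodes with single edges (A_8). One simple-root ordering that puts it in standard form is (alpha_2, alpha_7, alpha_5, alpha_3, alpha_8, alpha_1, alpha_6, alpha_4). So the algebra is type A_8, i.e. sl(9).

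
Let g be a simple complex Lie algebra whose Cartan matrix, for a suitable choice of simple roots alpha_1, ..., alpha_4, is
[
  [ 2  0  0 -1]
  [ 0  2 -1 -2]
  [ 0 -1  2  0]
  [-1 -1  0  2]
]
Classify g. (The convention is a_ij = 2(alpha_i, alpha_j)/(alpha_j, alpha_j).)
F_4

The matrix has rank 4 with 2's on the diagonal. Reading the off-diagonal entries as Dynkin edges (a single edge where a_ij = a_ji = -1; a double or triple edge where a_ij * a_ji = 2 or 3), the diagram is a chain of 4 nodes with a double edge between the middle two (F_4). One simple-root ordering that puts it in standard form is (alpha_3, alpha_2, alpha_4, alpha_1). So the algebra is type F_4.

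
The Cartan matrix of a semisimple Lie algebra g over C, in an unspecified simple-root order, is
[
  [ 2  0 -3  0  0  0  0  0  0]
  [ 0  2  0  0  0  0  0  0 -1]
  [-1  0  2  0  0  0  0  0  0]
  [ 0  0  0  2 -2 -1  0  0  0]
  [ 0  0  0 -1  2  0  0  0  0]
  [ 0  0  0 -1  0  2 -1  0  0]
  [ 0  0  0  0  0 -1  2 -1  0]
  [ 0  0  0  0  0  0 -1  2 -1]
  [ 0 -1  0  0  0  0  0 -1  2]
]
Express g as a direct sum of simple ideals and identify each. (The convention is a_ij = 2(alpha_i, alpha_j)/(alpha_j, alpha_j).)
B_7 ⊕ G_2

The diagram associated to this matrix has two connected components: the simple roots {alpha_2, alpha_4, alpha_5, alpha_6, alpha_7, alpha_8, alpha_9} form a chain of 7 nodes with a double edge at one end; the terminal node there is the unique short simple root (B_7), and {alpha_1, alpha_3} form two nodes joined by a triple edge (G_2). A semisimple Lie algebra decomposes uniquely as the direct sum of simple ideals, one per connected component of its Dynkin diagram, so g ≅ B_7 ⊕ G_2 (dimension 105 + 14 = 119).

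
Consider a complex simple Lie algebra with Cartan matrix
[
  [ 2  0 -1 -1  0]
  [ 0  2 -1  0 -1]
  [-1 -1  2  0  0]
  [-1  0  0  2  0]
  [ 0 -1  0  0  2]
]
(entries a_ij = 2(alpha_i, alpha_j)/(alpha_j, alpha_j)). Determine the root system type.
The matrix has rank 5 with 2's on the diagonal. Reading the off-diagonal entries as Dynkin edges (a single edge where a_ij = a_ji = -1; a double or triple edge where a_ij * a_ji = 2 or 3), the diagram is a chain of 5 nodes with single edges (A_5). One simple-root ordering that puts it in standard form is (alpha_4, alpha_1, alpha_3, alpha_2, alpha_5). So the algebra is type A_5, i.e. sl(6).

type A_5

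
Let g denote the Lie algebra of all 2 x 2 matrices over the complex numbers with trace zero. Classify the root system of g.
This is sl(2), which has dimension 2^2 - 1 = 3 and rank 2 - 1 = 1 (a Cartan subalgebra is the diagonal traceless matrices). In the classification of classical Lie algebras, the special linear algebra sl(n+1) has type A_n; here n = 1, so the Dynkin diagram is a chain of 1 nodes with single edges (A_1). Hence the type is A_1.

type A_1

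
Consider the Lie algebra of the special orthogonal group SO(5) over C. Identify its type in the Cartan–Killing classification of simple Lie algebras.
This is so(5) with 5 odd, which has dimension 5(5-1)/2 = 10 and rank (5-1)/2 = 2. In the classification of classical Lie algebras, the orthogonal algebra so(2n+1) in an odd number of variables has type B_n; here n = 2, so the Dynkin diagram is a chain of 2 nodes with a double edge at one end; the terminal node there is the unique short simple root (B_2). Hence the type is B_2.

B_2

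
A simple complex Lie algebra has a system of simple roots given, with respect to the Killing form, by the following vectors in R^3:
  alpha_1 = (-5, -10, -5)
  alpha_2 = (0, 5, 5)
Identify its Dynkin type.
Compute the Cartan integers a_ij = 2(alpha_i, alpha_j)/(alpha_j, alpha_j); the resulting 2x2 Cartan matrix is
[[2, -3], [-1, 2]].
The roots have two lengths (squared-length ratio 3:1); the short ones are alpha_{2}. The associated Dynkin diagram is two nodes joined by a triple edge (G_2), so the type is G_2.

G_2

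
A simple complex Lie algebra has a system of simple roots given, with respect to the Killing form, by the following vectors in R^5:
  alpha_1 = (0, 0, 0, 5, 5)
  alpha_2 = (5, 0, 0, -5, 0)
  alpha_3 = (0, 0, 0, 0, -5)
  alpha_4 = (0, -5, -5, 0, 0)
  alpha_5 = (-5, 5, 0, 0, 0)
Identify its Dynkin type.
Compute the Cartan integers a_ij = 2(alpha_i, alpha_j)/(alpha_j, alpha_j); the resulting 5x5 Cartan matrix is
[[2, -1, -2, 0, 0], [-1, 2, 0, 0, -1], [-1, 0, 2, 0, 0], [0, 0, 0, 2, -1], [0, -1, 0, -1, 2]].
The roots have two lengths (squared-length ratio 2:1); the short ones are alpha_{3}. The associated Dynkin diagram is a chain of 5 nodes with a double edge at one end; the terminal node there is the unique short simple root (B_5), so the type is B_5 (the algebra so(11)).

type B_5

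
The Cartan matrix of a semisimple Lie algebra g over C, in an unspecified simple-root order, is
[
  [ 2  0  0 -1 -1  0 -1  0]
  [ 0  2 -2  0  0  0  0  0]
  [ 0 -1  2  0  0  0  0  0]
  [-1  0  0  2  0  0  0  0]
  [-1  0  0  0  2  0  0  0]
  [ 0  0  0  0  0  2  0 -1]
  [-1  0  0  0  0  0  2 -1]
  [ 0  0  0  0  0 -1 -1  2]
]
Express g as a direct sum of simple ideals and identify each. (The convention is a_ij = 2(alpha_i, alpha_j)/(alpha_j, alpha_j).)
The diagram associated to this matrix has two connected components: the simple roots {alpha_2, alpha_3} form a chain of 2 nodes with a double edge at one end; the terminal node there is the unique short simple root (B_2), and {alpha_1, alpha_4, alpha_5, alpha_6, alpha_7, alpha_8} form a chain of 4 nodes with a fork of two nodes at one end (D_6). A semisimple Lie algebra decomposes uniquely as the direct sum of simple ideals, one per connected component of its Dynkin diagram, so g ≅ B_2 ⊕ D_6 (dimension 10 + 66 = 76).

type B_2 + type D_6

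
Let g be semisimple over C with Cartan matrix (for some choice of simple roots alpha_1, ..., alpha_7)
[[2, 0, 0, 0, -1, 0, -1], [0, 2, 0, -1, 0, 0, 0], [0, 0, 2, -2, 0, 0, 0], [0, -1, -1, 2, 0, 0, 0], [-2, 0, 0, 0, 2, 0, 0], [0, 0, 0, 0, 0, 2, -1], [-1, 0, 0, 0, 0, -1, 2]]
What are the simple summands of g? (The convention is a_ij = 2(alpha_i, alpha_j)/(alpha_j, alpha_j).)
The diagram associated to this matrix has two connected components: the simple roots {alpha_2, alpha_3, alpha_4} form a chain of 3 nodes with a double edge at one end; the terminal node there is the unique long simple root (C_3), and {alpha_1, alpha_5, alpha_6, alpha_7} form a chain of 4 nodes with a double edge at one end; the terminal node there is the unique long simple root (C_4). A semisimple Lie algebra decomposes uniquely as the direct sum of simple ideals, one per connected component of its Dynkin diagram, so g ≅ C_3 ⊕ C_4 (dimension 21 + 36 = 57).

type C_3 + type C_4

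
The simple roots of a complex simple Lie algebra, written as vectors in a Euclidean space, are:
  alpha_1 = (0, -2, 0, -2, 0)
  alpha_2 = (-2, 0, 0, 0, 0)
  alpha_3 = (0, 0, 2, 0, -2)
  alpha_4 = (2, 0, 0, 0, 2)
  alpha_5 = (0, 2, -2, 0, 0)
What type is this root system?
B5

Compute the Cartan integers a_ij = 2(alpha_i, alpha_j)/(alpha_j, alpha_j); the resulting 5x5 Cartan matrix is
[[2, 0, 0, 0, -1], [0, 2, 0, -1, 0], [0, 0, 2, -1, -1], [0, -2, -1, 2, 0], [-1, 0, -1, 0, 2]].
The roots have two lengths (squared-length ratio 2:1); the short ones are alpha_{2}. The associated Dynkin diagram is a chain of 5 nodes with a double edge at one end; the terminal node there is the unique short simple root (B_5), so the type is B_5 (the algebra so(11)).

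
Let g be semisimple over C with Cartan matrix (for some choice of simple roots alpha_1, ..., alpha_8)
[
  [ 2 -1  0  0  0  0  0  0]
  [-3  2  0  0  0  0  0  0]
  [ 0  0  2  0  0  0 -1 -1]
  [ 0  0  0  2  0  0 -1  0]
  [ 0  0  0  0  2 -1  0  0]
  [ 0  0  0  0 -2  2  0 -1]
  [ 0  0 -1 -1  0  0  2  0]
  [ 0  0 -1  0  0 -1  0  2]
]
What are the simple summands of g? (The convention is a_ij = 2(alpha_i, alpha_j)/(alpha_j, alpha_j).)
B_6 (so(13)) ⊕ G_2

The diagram associated to this matrix has two connected components: the simple roots {alpha_3, alpha_4, alpha_5, alpha_6, alpha_7, alpha_8} form a chain of 6 nodes with a double edge at one end; the terminal node there is the unique short simple root (B_6), and {alpha_1, alpha_2} form two nodes joined by a triple edge (G_2). A semisimple Lie algebra decomposes uniquely as the direct sum of simple ideals, one per connected component of its Dynkin diagram, so g ≅ B_6 ⊕ G_2 (dimension 78 + 14 = 92).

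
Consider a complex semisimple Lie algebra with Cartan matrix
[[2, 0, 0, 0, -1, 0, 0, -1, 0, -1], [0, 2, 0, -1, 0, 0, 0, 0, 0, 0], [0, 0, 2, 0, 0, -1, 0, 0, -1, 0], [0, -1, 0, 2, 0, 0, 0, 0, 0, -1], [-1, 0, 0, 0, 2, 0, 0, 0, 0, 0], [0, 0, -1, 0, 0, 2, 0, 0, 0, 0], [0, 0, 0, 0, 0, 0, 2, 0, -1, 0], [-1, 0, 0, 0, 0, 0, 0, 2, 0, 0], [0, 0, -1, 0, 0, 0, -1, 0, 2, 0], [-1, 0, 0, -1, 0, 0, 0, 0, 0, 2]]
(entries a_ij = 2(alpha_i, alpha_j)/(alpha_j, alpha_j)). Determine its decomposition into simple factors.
The diagram associated to this matrix has two connected components: the simple roots {alpha_3, alpha_6, alpha_7, alpha_9} form a chain of 4 nodes with single edges (A_4), and {alpha_1, alpha_2, alpha_4, alpha_5, alpha_8, alpha_10} form a chain of 4 nodes with a fork of two nodes at one end (D_6). A semisimple Lie algebra decomposes uniquely as the direct sum of simple ideals, one per connected component of its Dynkin diagram, so g ≅ A_4 ⊕ D_6 (dimension 24 + 66 = 90).

type A_4 ⊕ type D_6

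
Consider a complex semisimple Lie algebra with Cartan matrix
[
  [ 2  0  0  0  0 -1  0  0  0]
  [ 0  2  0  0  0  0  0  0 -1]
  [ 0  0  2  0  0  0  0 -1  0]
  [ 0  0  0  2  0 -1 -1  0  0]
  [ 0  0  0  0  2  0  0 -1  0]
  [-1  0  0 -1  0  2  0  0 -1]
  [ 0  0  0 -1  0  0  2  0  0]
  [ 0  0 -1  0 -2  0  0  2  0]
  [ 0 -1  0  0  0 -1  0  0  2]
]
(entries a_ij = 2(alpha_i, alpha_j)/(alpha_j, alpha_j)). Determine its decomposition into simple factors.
The diagram associated to this matrix has two connected components: the simple roots {alpha_3, alpha_5, alpha_8} form a chain of 3 nodes with a double edge at one end; the terminal node there is the unique short simple root (B_3), and {alpha_1, alpha_2, alpha_4, alpha_6, alpha_7, alpha_9} form a chain of 5 nodes with one extra node attached to the third node from one end (E_6). A semisimple Lie algebra decomposes uniquely as the direct sum of simple ideals, one per connected component of its Dynkin diagram, so g ≅ B_3 ⊕ E_6 (dimension 21 + 78 = 99).

B3 ⊕ E6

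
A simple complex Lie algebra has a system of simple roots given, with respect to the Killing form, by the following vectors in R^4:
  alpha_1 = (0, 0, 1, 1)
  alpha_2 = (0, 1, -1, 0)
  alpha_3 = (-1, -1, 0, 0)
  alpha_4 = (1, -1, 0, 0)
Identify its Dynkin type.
Compute the Cartan integers a_ij = 2(alpha_i, alpha_j)/(alpha_j, alpha_j); the resulting 4x4 Cartan matrix is
[[2, -1, 0, 0], [-1, 2, -1, -1], [0, -1, 2, 0], [0, -1, 0, 2]].
All simple roots have the same length, so the diagram is simply laced. The associated Dynkin diagram is a chain of 2 nodes with a fork of two nodes at one end (D_4), so the type is D_4 (the algebra so(8)).

D_4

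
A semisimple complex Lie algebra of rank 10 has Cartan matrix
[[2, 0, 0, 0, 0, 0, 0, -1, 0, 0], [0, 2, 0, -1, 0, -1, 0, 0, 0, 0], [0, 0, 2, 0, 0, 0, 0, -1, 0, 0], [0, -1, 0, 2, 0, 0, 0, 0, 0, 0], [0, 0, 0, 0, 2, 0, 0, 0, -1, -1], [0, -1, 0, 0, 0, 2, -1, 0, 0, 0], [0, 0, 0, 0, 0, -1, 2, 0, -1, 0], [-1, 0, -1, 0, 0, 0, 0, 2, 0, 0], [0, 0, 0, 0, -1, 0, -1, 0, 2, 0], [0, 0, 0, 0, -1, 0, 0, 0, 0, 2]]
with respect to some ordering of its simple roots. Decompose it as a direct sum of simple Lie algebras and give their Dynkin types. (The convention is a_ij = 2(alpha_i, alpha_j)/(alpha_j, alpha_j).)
The diagram associated to this matrix has two connected components: the simple roots {alpha_1, alpha_3, alpha_8} form a chain of 3 nodes with single edges (A_3), and {alpha_2, alpha_4, alpha_5, alpha_6, alpha_7, alpha_9, alpha_10} form a chain of 7 nodes with single edges (A_7). A semisimple Lie algebra decomposes uniquely as the direct sum of simple ideals, one per connected component of its Dynkin diagram, so g ≅ A_3 ⊕ A_7 (dimension 15 + 63 = 78).

A_3 + A_7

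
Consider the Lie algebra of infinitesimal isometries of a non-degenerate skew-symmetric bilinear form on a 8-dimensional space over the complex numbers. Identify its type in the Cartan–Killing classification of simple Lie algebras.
C_4

This is sp(8), which has dimension 8(8+1)/2 = 36 and rank 8/2 = 4. In the classification of classical Lie algebras, the symplectic algebra sp(2n) has type C_n; here n = 4, so the Dynkin diagram is a chain of 4 nodes with a double edge at one end; the terminal node there is the unique long simple root (C_4). Hence the type is C_4.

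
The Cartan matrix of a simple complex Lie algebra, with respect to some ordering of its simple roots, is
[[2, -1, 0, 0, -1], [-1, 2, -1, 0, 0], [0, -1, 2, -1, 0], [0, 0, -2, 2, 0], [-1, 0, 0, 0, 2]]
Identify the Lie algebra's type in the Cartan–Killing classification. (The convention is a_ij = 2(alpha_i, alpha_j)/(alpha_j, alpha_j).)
type C_5

The matrix has rank 5 with 2's on the diagonal. Reading the off-diagonal entries as Dynkin edges (a single edge where a_ij = a_ji = -1; a double or triple edge where a_ij * a_ji = 2 or 3), the diagram is a chain of 5 nodes with a double edge at one end; the terminal node there is the unique long simple root (C_5). One simple-root ordering that puts it in standard form is (alpha_5, alpha_1, alpha_2, alpha_3, alpha_4). So the algebra is type C_5, i.e. sp(10).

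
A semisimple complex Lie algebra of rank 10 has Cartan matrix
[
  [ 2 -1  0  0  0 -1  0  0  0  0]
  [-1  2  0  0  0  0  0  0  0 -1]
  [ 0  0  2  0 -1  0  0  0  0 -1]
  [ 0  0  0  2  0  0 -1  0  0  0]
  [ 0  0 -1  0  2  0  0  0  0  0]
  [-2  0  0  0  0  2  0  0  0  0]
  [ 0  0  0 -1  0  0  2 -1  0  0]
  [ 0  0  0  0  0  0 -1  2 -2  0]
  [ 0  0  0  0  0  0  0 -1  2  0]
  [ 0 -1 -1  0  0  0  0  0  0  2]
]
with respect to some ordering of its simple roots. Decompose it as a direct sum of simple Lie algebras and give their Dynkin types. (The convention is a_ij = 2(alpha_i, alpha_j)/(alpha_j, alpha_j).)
The diagram associated to this matrix has two connected components: the simple roots {alpha_4, alpha_7, alpha_8, alpha_9} form a chain of 4 nodes with a double edge at one end; the terminal node there is the unique short simple root (B_4), and {alpha_1, alpha_2, alpha_3, alpha_5, alpha_6, alpha_10} form a chain of 6 nodes with a double edge at one end; the terminal node there is the unique long simple root (C_6). A semisimple Lie algebra decomposes uniquely as the direct sum of simple ideals, one per connected component of its Dynkin diagram, so g ≅ B_4 ⊕ C_6 (dimension 36 + 78 = 114).

type B_4 ⊕ type C_6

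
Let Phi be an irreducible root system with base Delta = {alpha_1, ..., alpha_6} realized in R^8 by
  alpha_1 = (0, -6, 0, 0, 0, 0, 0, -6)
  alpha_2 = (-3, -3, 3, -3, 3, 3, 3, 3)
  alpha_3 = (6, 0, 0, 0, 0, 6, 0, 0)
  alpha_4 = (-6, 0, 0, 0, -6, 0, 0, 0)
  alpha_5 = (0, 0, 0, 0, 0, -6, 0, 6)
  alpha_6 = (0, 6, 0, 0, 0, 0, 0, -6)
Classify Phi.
Compute the Cartan integers a_ij = 2(alpha_i, alpha_j)/(alpha_j, alpha_j); the resulting 6x6 Cartan matrix is
[[2, 0, 0, 0, -1, 0], [0, 2, 0, 0, 0, -1], [0, 0, 2, -1, -1, 0], [0, 0, -1, 2, 0, 0], [-1, 0, -1, 0, 2, -1], [0, -1, 0, 0, -1, 2]].
All simple roots have the same length, so the diagram is simply laced. The associated Dynkin diagram is a chain of 5 nodes with one extra node attached to the third node from one end (E_6), so the type is E_6.

E6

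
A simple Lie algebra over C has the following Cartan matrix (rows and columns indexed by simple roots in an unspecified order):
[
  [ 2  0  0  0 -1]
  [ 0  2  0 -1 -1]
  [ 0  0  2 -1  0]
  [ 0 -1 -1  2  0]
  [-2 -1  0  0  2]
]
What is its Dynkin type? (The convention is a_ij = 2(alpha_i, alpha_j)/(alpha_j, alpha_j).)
B_5 (so(11))

The matrix has rank 5 with 2's on the diagonal. Reading the off-diagonal entries as Dynkin edges (a single edge where a_ij = a_ji = -1; a double or triple edge where a_ij * a_ji = 2 or 3), the diagram is a chain of 5 nodes with a double edge at one end; the terminal node there is the unique short simple root (B_5). One simple-root ordering that puts it in standard form is (alpha_3, alpha_4, alpha_2, alpha_5, alpha_1). So the algebra is type B_5, i.e. so(11).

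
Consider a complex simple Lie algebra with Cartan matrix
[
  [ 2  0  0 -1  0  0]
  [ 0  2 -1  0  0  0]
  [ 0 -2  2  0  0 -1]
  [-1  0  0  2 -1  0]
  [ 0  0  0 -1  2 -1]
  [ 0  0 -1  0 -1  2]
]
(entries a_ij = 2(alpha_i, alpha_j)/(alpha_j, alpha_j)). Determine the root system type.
B_6 (so(13))

The matrix has rank 6 with 2's on the diagonal. Reading the off-diagonal entries as Dynkin edges (a single edge where a_ij = a_ji = -1; a double or triple edge where a_ij * a_ji = 2 or 3), the diagram is a chain of 6 nodes with a double edge at one end; the terminal node there is the unique short simple root (B_6). One simple-root ordering that puts it in standard form is (alpha_1, alpha_4, alpha_5, alpha_6, alpha_3, alpha_2). So the algebra is type B_6, i.e. so(13).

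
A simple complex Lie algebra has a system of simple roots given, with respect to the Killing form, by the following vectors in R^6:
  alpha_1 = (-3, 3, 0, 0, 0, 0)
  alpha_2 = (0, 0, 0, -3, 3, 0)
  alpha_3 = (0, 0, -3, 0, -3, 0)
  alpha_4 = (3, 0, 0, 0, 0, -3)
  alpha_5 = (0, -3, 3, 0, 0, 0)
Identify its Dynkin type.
Compute the Cartan integers a_ij = 2(alpha_i, alpha_j)/(alpha_j, alpha_j); the resulting 5x5 Cartan matrix is
[[2, 0, 0, -1, -1], [0, 2, -1, 0, 0], [0, -1, 2, 0, -1], [-1, 0, 0, 2, 0], [-1, 0, -1, 0, 2]].
All simple roots have the same length, so the diagram is simply laced. The associated Dynkin diagram is a chain of 5 nodes with single edges (A_5), so the type is A_5 (the algebra sl(6)).

A_5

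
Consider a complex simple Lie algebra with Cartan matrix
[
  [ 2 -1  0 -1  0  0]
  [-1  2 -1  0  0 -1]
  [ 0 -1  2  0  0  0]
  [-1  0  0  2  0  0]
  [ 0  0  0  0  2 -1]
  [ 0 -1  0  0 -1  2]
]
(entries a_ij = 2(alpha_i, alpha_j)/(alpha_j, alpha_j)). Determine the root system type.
The matrix has rank 6 with 2's on the diagonal. Reading the off-diagonal entries as Dynkin edges (a single edge where a_ij = a_ji = -1; a double or triple edge where a_ij * a_ji = 2 or 3), the diagram is a chain of 5 nodes with one extra node attached to the third node from one end (E_6). One simple-root ordering that puts it in standard form is (alpha_4, alpha_3, alpha_1, alpha_2, alpha_6, alpha_5). So the algebra is type E_6.

type E_6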